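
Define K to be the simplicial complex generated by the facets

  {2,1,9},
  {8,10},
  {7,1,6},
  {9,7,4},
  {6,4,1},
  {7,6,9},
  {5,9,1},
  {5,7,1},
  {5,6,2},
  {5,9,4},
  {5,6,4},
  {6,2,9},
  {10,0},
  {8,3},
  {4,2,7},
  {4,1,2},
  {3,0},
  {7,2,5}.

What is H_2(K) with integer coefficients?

H_2 = Z.

We work with the vertex ordering 0 < 1 < 2 < 3 < 4 < 5 < 6 < 7 < 8 < 9 < 10. The simplices of K, each written with vertices in increasing order, are:

  0-simplices (11): [0], [1], [2], [3], [4], [5], [6], [7], [8], [9], [10]
  1-simplices (25): (25 of them)
  2-simplices (14): [1,2,4], [1,2,9], [1,4,6], [1,5,7], [1,5,9], [1,6,7], [2,4,7], [2,5,6], [2,5,7], [2,6,9], [4,5,6], [4,5,9], [4,7,9], [6,7,9]

giving chain groups C_0 ≅ Z^11, C_1 ≅ Z^25, C_2 ≅ Z^14.

The boundary map ∂_1: C_1 → C_0 maps an edge to its endpoints' difference, ∂[p,q] = q − p. For instance
  ∂[2,9] = [9] − [2].
The resulting 11×25 matrix has rank 9, and its Smith normal form has invariant factors (1,1,1,1,1,1,1,1,1).

∂_2: C_2 → C_1 acts by ∂[p,q,r] = [q,r] − [p,r] + [p,q]. For instance
  ∂[1,5,9] = [5,9] − [1,9] + [1,5],
  ∂[4,7,9] = [7,9] − [4,9] + [4,7].
The resulting 25×14 matrix has rank 13, and its Smith normal form has invariant factors (1,1,1,1,1,1,1,1,1,1,1,1,1).

Reading off H_k = ker ∂_k / im ∂_{k+1}:

  H_2: rank ker ∂_2 − rank ∂_3 = (14 − 13) − 0 = 1, and there is no ∂_3, so H_2 = Z.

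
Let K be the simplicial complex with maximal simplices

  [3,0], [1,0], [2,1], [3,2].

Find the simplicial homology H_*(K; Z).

H_0 ≅ Z,  H_1 ≅ Z.

Take the total order 0 < 1 < 2 < 3 on the vertex set. Then K (dimension 1) consists of the simplices:

  0-simplices (4): [0], [1], [2], [3]
  1-simplices (4): [0,1], [0,3], [1,2], [2,3]

Hence C_0 ≅ Z^4, C_1 ≅ Z^4.

The boundary map ∂_1: C_1 → C_0 is given by ∂[p,q] = [q] − [p]. For instance
  ∂[0,1] = [1] − [0].
As a 4×4 matrix over Z this has rank 3, with invariant factors (1,1,1).

Now H_k = ker ∂_k / im ∂_{k+1}, so:

  H_0: rank C_0 − rank ∂_1 = 4 − 3 = 1, and the invariant factors of ∂_1 are all 1, so H_0 = Z.
  H_1: rank ker ∂_1 − rank ∂_2 = (4 − 3) − 0 = 1, and there is no ∂_2, so H_1 = Z.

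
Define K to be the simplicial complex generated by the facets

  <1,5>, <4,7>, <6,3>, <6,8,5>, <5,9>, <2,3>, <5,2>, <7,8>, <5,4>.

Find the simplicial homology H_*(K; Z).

We work with the vertex ordering 1 < 2 < 3 < 4 < 5 < 6 < 7 < 8 < 9. The simplices of K, each written with vertices in increasing order, are:

  0-simplices (9): [1], [2], [3], [4], [5], [6], [7], [8], [9]
  1-simplices (11): [1,5], [2,3], [2,5], [3,6], [4,5], [4,7], [5,6], [5,8], [5,9], [6,8], [7,8]
  2-simplices (1): [5,6,8]

giving chain groups C_0 ≅ Z^9, C_1 ≅ Z^11, C_2 ≅ Z^1.

The boundary map ∂_1: C_1 → C_0 is given by ∂[p,q] = [q] − [p]. For instance
  ∂[3,6] = [6] − [3].
This gives a 9×11 integer matrix of rank 8; reducing to Smith normal form yields diagonal entries (1,1,1,1,1,1,1,1).

Boundary ∂_2: C_2 → C_1 acts by ∂[p,q,r] = [q,r] − [p,r] + [p,q]. For instance
  ∂[5,6,8] = [6,8] − [5,8] + [5,6].
The 11×1 boundary matrix has rank 1 and Smith normal form diag(1).

Reading off H_k = ker ∂_k / im ∂_{k+1}:

  H_0: rank C_0 − rank ∂_1 = 9 − 8 = 1, and the invariant factors of ∂_1 are all 1, so H_0 ≅ Z.
  H_1: rank ker ∂_1 − rank ∂_2 = (11 − 8) − 1 = 2, and the invariant factors of ∂_2 are all 1, so H_1 ≅ Z^2.
  H_2: rank ker ∂_2 − rank ∂_3 = (1 − 1) − 0 = 0, and there is no ∂_3, so H_2 ≅ 0.

As a check, the Euler characteristic is 9 − 11 + 1 = -1, which agrees with 1 − 2 + 0 = -1.

H_0 ≅ Z,  H_1 ≅ Z^2,  H_2 = 0.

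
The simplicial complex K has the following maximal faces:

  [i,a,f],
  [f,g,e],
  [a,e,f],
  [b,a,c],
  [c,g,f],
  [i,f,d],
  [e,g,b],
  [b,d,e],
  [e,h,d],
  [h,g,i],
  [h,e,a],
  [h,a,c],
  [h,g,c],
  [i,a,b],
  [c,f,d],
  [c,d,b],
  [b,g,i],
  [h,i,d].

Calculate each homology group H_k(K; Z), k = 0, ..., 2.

Take the total order a < b < c < d < e < f < g < h < i on the vertex set. Then K (dimension 2) consists of the simplices:

  0-simplices (9): a, b, c, d, e, f, g, h, i
  1-simplices (27): ab, ac, ae, af, ah, ai, bc, bd, be, bg, bi, cd, cf, cg, ch, de, df, dh, di, ef, eg, eh, fg, fi, gh, gi, hi
  2-simplices (18): abc, abi, ach, aef, aeh, afi, bcd, bde, beg, bgi, cdf, cfg, cgh, deh, dfi, dhi, efg, ghi

Hence C_0 ≅ Z^9, C_1 ≅ Z^27, C_2 ≅ Z^18.

Boundary ∂_1: C_1 → C_0 sends each edge [p,q] (with p < q) to q − p. For instance
  ∂bi = i − b.
As a 9×27 matrix over Z this has rank 8, with invariant factors (1,1,1,1,1,1,1,1).

Boundary ∂_2: C_2 → C_1 acts by ∂[p,q,r] = [q,r] − [p,r] + [p,q]. For instance
  ∂beg = eg − bg + be,
  ∂bcd = cd − bd + bc.
The 27×18 boundary matrix has rank 17 and Smith normal form diag(1,1,1,1,1,1,1,1,1,1,1,1,1,1,1,1,1).

Now H_k = ker ∂_k / im ∂_{k+1}, so:

  H_0: rank C_0 − rank ∂_1 = 9 − 8 = 1, and the invariant factors of ∂_1 are all 1, so H_0 ≅ Z.
  H_1: rank ker ∂_1 − rank ∂_2 = (27 − 8) − 17 = 2, and the invariant factors of ∂_2 are all 1, so H_1 ≅ Z^2.
  H_2: rank ker ∂_2 − rank ∂_3 = (18 − 17) − 0 = 1, and there is no ∂_3, so H_2 ≅ Z.

H_0 = Z,  H_1 = Z^2,  H_2 = Z.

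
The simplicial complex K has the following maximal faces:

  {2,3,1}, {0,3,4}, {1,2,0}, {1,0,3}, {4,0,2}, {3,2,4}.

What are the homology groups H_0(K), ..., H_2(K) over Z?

H_0 ≅ Z,  H_1 = 0,  H_2 ≅ Z.

We work with the vertex ordering 0 < 1 < 2 < 3 < 4. The simplices of K, each written with vertices in increasing order, are:

  0-simplices (5): [0], [1], [2], [3], [4]
  1-simplices (9): [0,1], [0,2], [0,3], [0,4], [1,2], [1,3], [2,3], [2,4], [3,4]
  2-simplices (6): [0,1,2], [0,1,3], [0,2,4], [0,3,4], [1,2,3], [2,3,4]

giving chain groups C_0 ≅ Z^5, C_1 ≅ Z^9, C_2 ≅ Z^6.

Boundary ∂_1: C_1 → C_0 sends each edge [p,q] (with p < q) to q − p. For instance
  ∂[1,3] = [3] − [1].
This gives a 5×9 integer matrix of rank 4; reducing to Smith normal form yields diagonal entries (1,1,1,1).

The boundary map ∂_2: C_2 → C_1 acts by ∂[p,q,r] = [q,r] − [p,r] + [p,q]. For instance
  ∂[0,3,4] = [3,4] − [0,4] + [0,3],
  ∂[1,2,3] = [2,3] − [1,3] + [1,2].
This gives a 9×6 integer matrix of rank 5; reducing to Smith normal form yields diagonal entries (1,1,1,1,1).

Computing H_k = (kernel of ∂_k) / (image of ∂_{k+1}):

  H_0: rank C_0 − rank ∂_1 = 5 − 4 = 1, and the invariant factors of ∂_1 are all 1, so H_0 ≅ Z.
  H_1: rank ker ∂_1 − rank ∂_2 = (9 − 4) − 5 = 0, and the invariant factors of ∂_2 are all 1, so H_1 ≅ 0.
  H_2: rank ker ∂_2 − rank ∂_3 = (6 − 5) − 0 = 1, and there is no ∂_3, so H_2 ≅ Z.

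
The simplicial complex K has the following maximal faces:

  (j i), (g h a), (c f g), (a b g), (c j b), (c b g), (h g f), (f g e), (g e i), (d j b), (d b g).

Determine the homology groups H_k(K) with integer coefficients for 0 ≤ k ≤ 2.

Take the total order a < b < c < d < e < f < g < h < i < j on the vertex set. Then K (dimension 2) consists of the simplices:

  0-simplices (10): a, b, c, d, e, f, g, h, i, j
  1-simplices (20): ab, ag, ah, bc, bd, bg, bj, cf, cg, cj, dg, dj, ef, eg, ei, fg, fh, gh, gi, ij
  2-simplices (10): abg, agh, bcg, bcj, bdg, bdj, cfg, efg, egi, fgh

so the chain groups are C_0 ≅ Z^10, C_1 ≅ Z^20, C_2 ≅ Z^10.

∂_1: C_1 → C_0 is given by ∂[p,q] = [q] − [p].
As a 10×20 matrix over Z this has rank 9, with invariant factors (1,1,1,1,1,1,1,1,1).

The boundary map ∂_2: C_2 → C_1 maps a triangle to the signed sum of its edges. For instance
  ∂bdj = dj − bj + bd,
  ∂efg = fg − eg + ef.
The resulting 20×10 matrix has rank 10, and its Smith normal form has invariant factors (1,1,1,1,1,1,1,1,1,1).

From H_k ≅ ker(∂_k) / im(∂_{k+1}) we obtain:

  H_0: rank C_0 − rank ∂_1 = 10 − 9 = 1, and the invariant factors of ∂_1 are all 1, so H_0 ≅ Z.
  H_1: rank ker ∂_1 − rank ∂_2 = (20 − 9) − 10 = 1, and the invariant factors of ∂_2 are all 1, so H_1 ≅ Z.
  H_2: rank ker ∂_2 − rank ∂_3 = (10 − 10) − 0 = 0, and there is no ∂_3, so H_2 ≅ 0.

H_0 = Z,  H_1 = Z,  H_2 = 0.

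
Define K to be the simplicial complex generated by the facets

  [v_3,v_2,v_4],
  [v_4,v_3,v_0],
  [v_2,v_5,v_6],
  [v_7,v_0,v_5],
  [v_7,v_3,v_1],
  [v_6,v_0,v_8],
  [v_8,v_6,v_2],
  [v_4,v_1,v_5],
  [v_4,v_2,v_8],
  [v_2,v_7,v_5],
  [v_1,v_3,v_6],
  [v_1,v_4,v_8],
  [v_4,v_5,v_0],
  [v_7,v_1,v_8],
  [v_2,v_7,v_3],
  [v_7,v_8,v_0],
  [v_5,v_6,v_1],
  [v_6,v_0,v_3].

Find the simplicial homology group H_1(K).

H_1 ≅ Z^2.

Fix the vertex order v_0 < v_1 < v_2 < v_3 < v_4 < v_5 < v_6 < v_7 < v_8 and write every simplex with vertices in increasing order. Then dim K = 2 and the simplices of K are:

  0-simplices (9): [v_0], [v_1], [v_2], [v_3], [v_4], [v_5], [v_6], [v_7], [v_8]
  1-simplices (27): (27 of them)
  2-simplices (18): (18 of them)

Hence C_0 ≅ Z^9, C_1 ≅ Z^27, C_2 ≅ Z^18.

∂_1: C_1 → C_0 maps an edge to its endpoints' difference, ∂[p,q] = q − p. For instance
  ∂[v_0,v_5] = [v_5] − [v_0].
As a 9×27 matrix over Z this has rank 8, with invariant factors (1,1,1,1,1,1,1,1).

∂_2: C_2 → C_1 maps a triangle to the signed sum of its edges. For instance
  ∂[v_0,v_7,v_8] = [v_7,v_8] − [v_0,v_8] + [v_0,v_7],
  ∂[v_0,v_5,v_7] = [v_5,v_7] − [v_0,v_7] + [v_0,v_5].
The resulting 27×18 matrix has rank 17, and its Smith normal form has invariant factors (1,1,1,1,1,1,1,1,1,1,1,1,1,1,1,1,1).

Now H_k = ker ∂_k / im ∂_{k+1}, so:

  H_1: rank ker ∂_1 − rank ∂_2 = (27 − 8) − 17 = 2, and the invariant factors of ∂_2 are all 1, so H_1 ≅ Z^2.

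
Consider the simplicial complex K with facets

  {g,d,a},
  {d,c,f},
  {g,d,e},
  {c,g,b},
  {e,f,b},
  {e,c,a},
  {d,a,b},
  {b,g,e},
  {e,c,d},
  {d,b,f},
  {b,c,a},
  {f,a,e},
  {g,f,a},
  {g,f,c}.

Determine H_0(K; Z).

Order the vertices as a < b < c < d < e < f < g. Listing each simplex with vertices in this order, K has dimension 2 with simplices:

  0-simplices (7): a, b, c, d, e, f, g
  1-simplices (21): ab, ac, ad, ae, af, ag, bc, bd, be, bf, bg, cd, ce, cf, cg, de, df, dg, ef, eg, fg
  2-simplices (14): abc, abd, ace, adg, aef, afg, bcg, bdf, bef, beg, cde, cdf, cfg, deg

giving chain groups C_0 ≅ Z^7, C_1 ≅ Z^21, C_2 ≅ Z^14.

Boundary ∂_1: C_1 → C_0 is given by ∂[p,q] = [q] − [p]. For instance
  ∂bg = g − b.
As a 7×21 matrix over Z this has rank 6, with invariant factors (1,1,1,1,1,1).

∂_2: C_2 → C_1 maps a triangle to the signed sum of its edges. For instance
  ∂afg = fg − ag + af,
  ∂beg = eg − bg + be.
The 21×14 boundary matrix has rank 13 and Smith normal form diag(1,1,1,1,1,1,1,1,1,1,1,1,1).

From H_k ≅ ker(∂_k) / im(∂_{k+1}) we obtain:

  H_0: rank C_0 − rank ∂_1 = 7 − 6 = 1, and the invariant factors of ∂_1 are all 1, so H_0 = Z.

(K is a triangulation of the torus T^2.)

H_0 = Z.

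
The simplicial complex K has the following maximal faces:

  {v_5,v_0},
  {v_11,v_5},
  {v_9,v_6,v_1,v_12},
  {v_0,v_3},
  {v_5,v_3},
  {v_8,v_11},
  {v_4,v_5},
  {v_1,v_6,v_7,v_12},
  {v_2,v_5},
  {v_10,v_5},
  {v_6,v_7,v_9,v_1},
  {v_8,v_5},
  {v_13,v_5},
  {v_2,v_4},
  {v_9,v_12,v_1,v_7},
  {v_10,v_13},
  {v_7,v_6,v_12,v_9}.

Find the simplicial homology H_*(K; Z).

K has 14 vertices, 22 edges, 10 triangles, 5 3-simplices.
rank ∂_0 = 0, rank ∂_1 = 12 ⇒ b_0 = 14 − 0 − 12 = 2; all invariant factors of ∂_1 are 1 so no torsion. So H_0 = Z^2.
rank ∂_1 = 12, rank ∂_2 = 6 ⇒ b_1 = 22 − 12 − 6 = 4; all invariant factors of ∂_2 are 1 so no torsion. So H_1 = Z^4.
rank ∂_2 = 6, rank ∂_3 = 4 ⇒ b_2 = 10 − 6 − 4 = 0; all invariant factors of ∂_3 are 1 so no torsion. So H_2 = 0.
rank ∂_3 = 4, rank ∂_4 = 0 ⇒ b_3 = 5 − 4 − 0 = 1. So H_3 = Z.

H_0 = Z^2,  H_1 = Z^4,  H_2 = 0,  H_3 = Z.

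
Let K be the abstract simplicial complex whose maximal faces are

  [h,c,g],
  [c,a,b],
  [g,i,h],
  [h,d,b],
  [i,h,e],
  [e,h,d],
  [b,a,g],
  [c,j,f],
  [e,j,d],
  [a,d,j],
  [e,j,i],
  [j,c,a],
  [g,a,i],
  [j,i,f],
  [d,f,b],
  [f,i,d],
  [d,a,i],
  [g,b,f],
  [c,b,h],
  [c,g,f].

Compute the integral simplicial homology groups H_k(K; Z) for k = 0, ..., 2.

K has 10 vertices, 30 edges, 20 triangles.
rank ∂_0 = 0, rank ∂_1 = 9 ⇒ b_0 = 10 − 0 − 9 = 1; all invariant factors of ∂_1 are 1 so no torsion. So H_0 ≅ Z.
rank ∂_1 = 9, rank ∂_2 = 20 ⇒ b_1 = 30 − 9 − 20 = 1; ∂_2 has invariant factor(s) [2] giving torsion. So H_1 ≅ Z ⊕ Z/2Z.
rank ∂_2 = 20, rank ∂_3 = 0 ⇒ b_2 = 20 − 20 − 0 = 0. So H_2 ≅ 0.

H_0 ≅ Z,  H_1 ≅ Z ⊕ Z/2Z,  H_2 = 0.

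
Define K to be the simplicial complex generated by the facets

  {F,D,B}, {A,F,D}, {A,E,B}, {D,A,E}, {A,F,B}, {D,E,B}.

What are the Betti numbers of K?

b_0 = 1, b_1 = 0, b_2 = 1.

We work with the vertex ordering A < B < D < E < F. The simplices of K, each written with vertices in increasing order, are:

  0-simplices (5): A, B, D, E, F
  1-simplices (9): AB, AD, AE, AF, BD, BE, BF, DE, DF
  2-simplices (6): ABE, ABF, ADE, ADF, BDE, BDF

so the chain groups are C_0 ≅ Z^5, C_1 ≅ Z^9, C_2 ≅ Z^6.

∂_1: C_1 → C_0 is given by ∂[p,q] = [q] − [p].
This gives a 5×9 integer matrix of rank 4; reducing to Smith normal form yields diagonal entries (1,1,1,1).

∂_2: C_2 → C_1 acts by ∂[p,q,r] = [q,r] − [p,r] + [p,q]. For instance
  ∂BDF = DF − BF + BD,
  ∂ADF = DF − AF + AD.
As a 9×6 matrix over Z this has rank 5, with invariant factors (1,1,1,1,1).

Reading off H_k = ker ∂_k / im ∂_{k+1}:

  H_0: rank C_0 − rank ∂_1 = 5 − 4 = 1, and the invariant factors of ∂_1 are all 1, so H_0 ≅ Z.
  H_1: rank ker ∂_1 − rank ∂_2 = (9 − 4) − 5 = 0, and the invariant factors of ∂_2 are all 1, so H_1 ≅ 0.
  H_2: rank ker ∂_2 − rank ∂_3 = (6 − 5) − 0 = 1, and there is no ∂_3, so H_2 ≅ Z.

As a check, the Euler characteristic is 5 − 9 + 6 = 2, which agrees with 1 − 0 + 1 = 2.

Hence the Betti numbers are b_0 = 1, b_1 = 0, b_2 = 1.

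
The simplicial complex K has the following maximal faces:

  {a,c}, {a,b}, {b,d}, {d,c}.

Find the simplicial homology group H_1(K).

H_1 = Z.

Take the total order a < b < c < d on the vertex set. Then K (dimension 1) consists of the simplices:

  0-simplices (4): a, b, c, d
  1-simplices (4): ab, ac, bd, cd

giving chain groups C_0 ≅ Z^4, C_1 ≅ Z^4.

Boundary ∂_1: C_1 → C_0 is given by ∂[p,q] = [q] − [p]. For instance
  ∂cd = d − c.
The resulting 4×4 matrix has rank 3, and its Smith normal form has invariant factors (1,1,1).

From H_k ≅ ker(∂_k) / im(∂_{k+1}) we obtain:

  H_1: rank ker ∂_1 − rank ∂_2 = (4 − 3) − 0 = 1, and there is no ∂_2, so H_1 = Z.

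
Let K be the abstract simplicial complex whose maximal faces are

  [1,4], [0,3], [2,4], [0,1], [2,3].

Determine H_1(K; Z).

H_1 ≅ Z.

Fix the vertex order 0 < 1 < 2 < 3 < 4 and write every simplex with vertices in increasing order. Then dim K = 1 and the simplices of K are:

  0-simplices (5): [0], [1], [2], [3], [4]
  1-simplices (5): [0,1], [0,3], [1,4], [2,3], [2,4]

so the chain groups are C_0 ≅ Z^5, C_1 ≅ Z^5.

∂_1: C_1 → C_0 is given by ∂[p,q] = [q] − [p].
This gives a 5×5 integer matrix of rank 4; reducing to Smith normal form yields diagonal entries (1,1,1,1).

Computing H_k = (kernel of ∂_k) / (image of ∂_{k+1}):

  H_1: rank ker ∂_1 − rank ∂_2 = (5 − 4) − 0 = 1, and there is no ∂_2, so H_1 = Z.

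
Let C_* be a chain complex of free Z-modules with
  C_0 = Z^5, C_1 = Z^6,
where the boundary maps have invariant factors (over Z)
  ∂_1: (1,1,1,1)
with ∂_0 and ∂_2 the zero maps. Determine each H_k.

H_0 = Z,  H_1 = Z^2.

H_0: b_0 = 5 − 0 − 4 = 1; torsion from ∂_1 factors > 1: none. So H_0 = Z.
H_1: b_1 = 6 − 4 − 0 = 2; torsion from ∂_2 factors > 1: none. So H_1 = Z^2.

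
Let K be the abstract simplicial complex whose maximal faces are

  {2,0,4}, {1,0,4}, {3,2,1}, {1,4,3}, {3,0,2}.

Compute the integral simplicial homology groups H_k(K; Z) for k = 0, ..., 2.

H_0 = Z,  H_1 = Z,  H_2 = 0.

K has 5 vertices, 10 edges, 5 triangles.
rank ∂_0 = 0, rank ∂_1 = 4 ⇒ b_0 = 5 − 0 − 4 = 1; all invariant factors of ∂_1 are 1 so no torsion. So H_0 ≅ Z.
rank ∂_1 = 4, rank ∂_2 = 5 ⇒ b_1 = 10 − 4 − 5 = 1; all invariant factors of ∂_2 are 1 so no torsion. So H_1 ≅ Z.
rank ∂_2 = 5, rank ∂_3 = 0 ⇒ b_2 = 5 − 5 − 0 = 0. So H_2 ≅ 0.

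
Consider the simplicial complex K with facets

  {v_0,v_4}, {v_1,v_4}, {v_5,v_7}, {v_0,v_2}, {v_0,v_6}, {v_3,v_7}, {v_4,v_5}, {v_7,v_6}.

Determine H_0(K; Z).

Fix the vertex order v_0 < v_1 < v_2 < v_3 < v_4 < v_5 < v_6 < v_7 and write every simplex with vertices in increasing order. Then dim K = 1 and the simplices of K are:

  0-simplices (8): [v_0], [v_1], [v_2], [v_3], [v_4], [v_5], [v_6], [v_7]
  1-simplices (8): [v_0,v_2], [v_0,v_4], [v_0,v_6], [v_1,v_4], [v_3,v_7], [v_4,v_5], [v_5,v_7], [v_6,v_7]

Hence C_0 ≅ Z^8, C_1 ≅ Z^8.

The boundary map ∂_1: C_1 → C_0 sends each edge [p,q] (with p < q) to q − p.
This gives a 8×8 integer matrix of rank 7; reducing to Smith normal form yields diagonal entries (1,1,1,1,1,1,1).

Computing H_k = (kernel of ∂_k) / (image of ∂_{k+1}):

  H_0: rank C_0 − rank ∂_1 = 8 − 7 = 1, and the invariant factors of ∂_1 are all 1, so H_0 = Z.

H_0 ≅ Z.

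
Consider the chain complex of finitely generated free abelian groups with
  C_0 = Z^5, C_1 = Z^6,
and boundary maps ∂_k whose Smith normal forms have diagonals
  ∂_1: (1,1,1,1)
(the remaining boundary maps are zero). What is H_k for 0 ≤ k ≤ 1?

H_0 ≅ Z,  H_1 ≅ Z^2.

H_0: b_0 = 5 − 0 − 4 = 1; torsion from ∂_1 factors > 1: none. So H_0 ≅ Z.
H_1: b_1 = 6 − 4 − 0 = 2; torsion from ∂_2 factors > 1: none. So H_1 ≅ Z^2.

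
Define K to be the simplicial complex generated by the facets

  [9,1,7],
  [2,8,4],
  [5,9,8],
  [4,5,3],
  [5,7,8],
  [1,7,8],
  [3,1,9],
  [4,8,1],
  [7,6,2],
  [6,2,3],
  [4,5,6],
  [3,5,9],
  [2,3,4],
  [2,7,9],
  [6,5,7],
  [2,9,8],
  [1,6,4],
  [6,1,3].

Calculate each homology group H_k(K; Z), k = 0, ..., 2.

H_0 = Z,  H_1 = Z ⊕ Z/2,  H_2 = 0.

Order the vertices as 1 < 2 < 3 < 4 < 5 < 6 < 7 < 8 < 9. Listing each simplex with vertices in this order, K has dimension 2 with simplices:

  0-simplices (9): [1], [2], [3], [4], [5], [6], [7], [8], [9]
  1-simplices (27): (27 of them)
  2-simplices (18): [1,3,6], [1,3,9], [1,4,6], [1,4,8], [1,7,8], [1,7,9], [2,3,4], [2,3,6], [2,4,8], [2,6,7], [2,7,9], [2,8,9], [3,4,5], [3,5,9], [4,5,6], [5,6,7], [5,7,8], [5,8,9]

Hence C_0 ≅ Z^9, C_1 ≅ Z^27, C_2 ≅ Z^18.

The boundary map ∂_1: C_1 → C_0 is given by ∂[p,q] = [q] − [p]. For instance
  ∂[4,5] = [5] − [4].
This gives a 9×27 integer matrix of rank 8; reducing to Smith normal form yields diagonal entries (1,1,1,1,1,1,1,1).

Boundary ∂_2: C_2 → C_1 sends each 2-simplex [p,q,r] to [q,r] − [p,r] + [p,q]. For instance
  ∂[1,4,8] = [4,8] − [1,8] + [1,4],
  ∂[1,3,9] = [3,9] − [1,9] + [1,3].
The resulting 27×18 matrix has rank 18, and its Smith normal form has invariant factors (1,1,1,1,1,1,1,1,1,1,1,1,1,1,1,1,1,2).

Computing H_k = (kernel of ∂_k) / (image of ∂_{k+1}):

  H_0: rank C_0 − rank ∂_1 = 9 − 8 = 1, and the invariant factors of ∂_1 are all 1, so H_0 ≅ Z.
  H_1: rank ker ∂_1 − rank ∂_2 = (27 − 8) − 18 = 1, and ∂_2 has invariant factor 2 > 1, so H_1 ≅ Z ⊕ Z/2.
  H_2: rank ker ∂_2 − rank ∂_3 = (18 − 18) − 0 = 0, and there is no ∂_3, so H_2 ≅ 0.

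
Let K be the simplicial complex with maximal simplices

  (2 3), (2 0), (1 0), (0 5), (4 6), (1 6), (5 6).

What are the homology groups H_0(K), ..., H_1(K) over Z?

H_0 = Z,  H_1 = Z.

We work with the vertex ordering 0 < 1 < 2 < 3 < 4 < 5 < 6. The simplices of K, each written with vertices in increasing order, are:

  0-simplices (7): [0], [1], [2], [3], [4], [5], [6]
  1-simplices (7): [0,1], [0,2], [0,5], [1,6], [2,3], [4,6], [5,6]

so the chain groups are C_0 ≅ Z^7, C_1 ≅ Z^7.

The boundary map ∂_1: C_1 → C_0 is given by ∂[p,q] = [q] − [p]. For instance
  ∂[1,6] = [6] − [1].
As a 7×7 matrix over Z this has rank 6, with invariant factors (1,1,1,1,1,1).

From H_k ≅ ker(∂_k) / im(∂_{k+1}) we obtain:

  H_0: rank C_0 − rank ∂_1 = 7 − 6 = 1, and the invariant factors of ∂_1 are all 1, so H_0 = Z.
  H_1: rank ker ∂_1 − rank ∂_2 = (7 − 6) − 0 = 1, and there is no ∂_2, so H_1 = Z.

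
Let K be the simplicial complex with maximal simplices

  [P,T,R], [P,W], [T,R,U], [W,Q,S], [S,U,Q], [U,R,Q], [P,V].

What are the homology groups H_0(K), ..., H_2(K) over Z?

Fix the vertex order P < Q < R < S < T < U < V < W and write every simplex with vertices in increasing order. Then dim K = 2 and the simplices of K are:

  0-simplices (8): P, Q, R, S, T, U, V, W
  1-simplices (13): PR, PT, PV, PW, QR, QS, QU, QW, RT, RU, SU, SW, TU
  2-simplices (5): PRT, QRU, QSU, QSW, RTU

so the chain groups are C_0 ≅ Z^8, C_1 ≅ Z^13, C_2 ≅ Z^5.

Boundary ∂_1: C_1 → C_0 maps an edge to its endpoints' difference, ∂[p,q] = q − p. For instance
  ∂QS = S − Q.
The 8×13 boundary matrix has rank 7 and Smith normal form diag(1,1,1,1,1,1,1).

∂_2: C_2 → C_1 maps a triangle to the signed sum of its edges. For instance
  ∂PRT = RT − PT + PR,
  ∂QSU = SU − QU + QS.
The resulting 13×5 matrix has rank 5, and its Smith normal form has invariant factors (1,1,1,1,1).

Reading off H_k = ker ∂_k / im ∂_{k+1}:

  H_0: rank C_0 − rank ∂_1 = 8 − 7 = 1, and the invariant factors of ∂_1 are all 1, so H_0 ≅ Z.
  H_1: rank ker ∂_1 − rank ∂_2 = (13 − 7) − 5 = 1, and the invariant factors of ∂_2 are all 1, so H_1 ≅ Z.
  H_2: rank ker ∂_2 − rank ∂_3 = (5 − 5) − 0 = 0, and there is no ∂_3, so H_2 ≅ 0.

H_0 = Z,  H_1 = Z,  H_2 = 0.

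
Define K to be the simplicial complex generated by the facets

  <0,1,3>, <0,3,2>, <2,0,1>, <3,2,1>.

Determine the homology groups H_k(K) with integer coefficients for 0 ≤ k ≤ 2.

H_0 = Z,  H_1 = 0,  H_2 = Z.

Order the vertices as 0 < 1 < 2 < 3. Listing each simplex with vertices in this order, K has dimension 2 with simplices:

  0-simplices (4): [0], [1], [2], [3]
  1-simplices (6): [0,1], [0,2], [0,3], [1,2], [1,3], [2,3]
  2-simplices (4): [0,1,2], [0,1,3], [0,2,3], [1,2,3]

Hence C_0 ≅ Z^4, C_1 ≅ Z^6, C_2 ≅ Z^4.

Boundary ∂_1: C_1 → C_0 maps an edge to its endpoints' difference, ∂[p,q] = q − p. For instance
  ∂[1,3] = [3] − [1].
This gives a 4×6 integer matrix of rank 3; reducing to Smith normal form yields diagonal entries (1,1,1).

The boundary map ∂_2: C_2 → C_1 acts by ∂[p,q,r] = [q,r] − [p,r] + [p,q]. For instance
  ∂[0,1,3] = [1,3] − [0,3] + [0,1],
  ∂[1,2,3] = [2,3] − [1,3] + [1,2].
As a 6×4 matrix over Z this has rank 3, with invariant factors (1,1,1).

Computing H_k = (kernel of ∂_k) / (image of ∂_{k+1}):

  H_0: rank C_0 − rank ∂_1 = 4 − 3 = 1, and the invariant factors of ∂_1 are all 1, so H_0 = Z.
  H_1: rank ker ∂_1 − rank ∂_2 = (6 − 3) − 3 = 0, and the invariant factors of ∂_2 are all 1, so H_1 = 0.
  H_2: rank ker ∂_2 − rank ∂_3 = (4 − 3) − 0 = 1, and there is no ∂_3, so H_2 = Z.

As a check, the Euler characteristic is 4 − 6 + 4 = 2, which agrees with 1 − 0 + 1 = 2.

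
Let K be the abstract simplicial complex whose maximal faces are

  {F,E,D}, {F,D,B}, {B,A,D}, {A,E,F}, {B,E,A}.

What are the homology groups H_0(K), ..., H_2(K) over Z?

H_0 = Z,  H_1 = Z,  H_2 = 0.

K has 5 vertices, 10 edges, 5 triangles.
rank ∂_0 = 0, rank ∂_1 = 4 ⇒ b_0 = 5 − 0 − 4 = 1; all invariant factors of ∂_1 are 1 so no torsion. So H_0 = Z.
rank ∂_1 = 4, rank ∂_2 = 5 ⇒ b_1 = 10 − 4 − 5 = 1; all invariant factors of ∂_2 are 1 so no torsion. So H_1 = Z.
rank ∂_2 = 5, rank ∂_3 = 0 ⇒ b_2 = 5 − 5 − 0 = 0. So H_2 = 0.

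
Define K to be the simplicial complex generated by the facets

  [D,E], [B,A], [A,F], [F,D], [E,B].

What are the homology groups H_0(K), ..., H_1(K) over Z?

We work with the vertex ordering A < B < D < E < F. The simplices of K, each written with vertices in increasing order, are:

  0-simplices (5): A, B, D, E, F
  1-simplices (5): AB, AF, BE, DE, DF

so the chain groups are C_0 ≅ Z^5, C_1 ≅ Z^5.

The boundary map ∂_1: C_1 → C_0 sends each edge [p,q] (with p < q) to q − p. For instance
  ∂AF = F − A.
The 5×5 boundary matrix has rank 4 and Smith normal form diag(1,1,1,1).

Now H_k = ker ∂_k / im ∂_{k+1}, so:

  H_0: rank C_0 − rank ∂_1 = 5 − 4 = 1, and the invariant factors of ∂_1 are all 1, so H_0 ≅ Z.
  H_1: rank ker ∂_1 − rank ∂_2 = (5 − 4) − 0 = 1, and there is no ∂_2, so H_1 ≅ Z.

H_0 ≅ Z,  H_1 ≅ Z.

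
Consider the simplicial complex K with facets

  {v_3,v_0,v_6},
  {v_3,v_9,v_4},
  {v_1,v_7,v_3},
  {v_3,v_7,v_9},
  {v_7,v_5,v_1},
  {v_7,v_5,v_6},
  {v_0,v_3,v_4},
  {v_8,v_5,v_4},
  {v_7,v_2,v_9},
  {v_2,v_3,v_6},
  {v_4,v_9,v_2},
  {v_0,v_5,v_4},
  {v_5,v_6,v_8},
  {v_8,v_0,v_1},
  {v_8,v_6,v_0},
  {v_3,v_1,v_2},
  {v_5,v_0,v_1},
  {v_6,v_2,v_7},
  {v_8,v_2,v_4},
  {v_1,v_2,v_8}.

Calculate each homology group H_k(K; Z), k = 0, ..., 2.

Fix the vertex order v_0 < v_1 < v_2 < v_3 < v_4 < v_5 < v_6 < v_7 < v_8 < v_9 and write every simplex with vertices in increasing order. Then dim K = 2 and the simplices of K are:

  0-simplices (10): [v_0], [v_1], [v_2], [v_3], [v_4], [v_5], [v_6], [v_7], [v_8], [v_9]
  1-simplices (30): (30 of them)
  2-simplices (20): (20 of them)

so the chain groups are C_0 ≅ Z^10, C_1 ≅ Z^30, C_2 ≅ Z^20.

∂_1: C_1 → C_0 is given by ∂[p,q] = [q] − [p].
This gives a 10×30 integer matrix of rank 9; reducing to Smith normal form yields diagonal entries (1,1,1,1,1,1,1,1,1).

The boundary map ∂_2: C_2 → C_1 acts by ∂[p,q,r] = [q,r] − [p,r] + [p,q]. For instance
  ∂[v_0,v_3,v_4] = [v_3,v_4] − [v_0,v_4] + [v_0,v_3],
  ∂[v_2,v_4,v_8] = [v_4,v_8] − [v_2,v_8] + [v_2,v_4].
As a 30×20 matrix over Z this has rank 20, with invariant factors (1,1,1,1,1,1,1,1,1,1,1,1,1,1,1,1,1,1,1,2).

From H_k ≅ ker(∂_k) / im(∂_{k+1}) we obtain:

  H_0: rank C_0 − rank ∂_1 = 10 − 9 = 1, and the invariant factors of ∂_1 are all 1, so H_0 ≅ Z.
  H_1: rank ker ∂_1 − rank ∂_2 = (30 − 9) − 20 = 1, and ∂_2 has invariant factor 2 > 1, so H_1 ≅ Z ⊕ Z/2Z.
  H_2: rank ker ∂_2 − rank ∂_3 = (20 − 20) − 0 = 0, and there is no ∂_3, so H_2 ≅ 0.

H_0 = Z,  H_1 = Z ⊕ Z/2Z,  H_2 = 0.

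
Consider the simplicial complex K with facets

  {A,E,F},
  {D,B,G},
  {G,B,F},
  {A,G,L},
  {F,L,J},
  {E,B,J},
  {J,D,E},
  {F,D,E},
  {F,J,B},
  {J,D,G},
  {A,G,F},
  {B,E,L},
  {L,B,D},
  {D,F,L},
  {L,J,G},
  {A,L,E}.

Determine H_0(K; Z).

H_0 = Z.

Fix the vertex order A < B < D < E < F < G < J < L and write every simplex with vertices in increasing order. Then dim K = 2 and the simplices of K are:

  0-simplices (8): A, B, D, E, F, G, J, L
  1-simplices (24): AE, AF, AG, AL, BD, BE, BF, BG, BJ, BL, DE, DF, DG, DJ, DL, EF, EJ, EL, FG, FJ, FL, GJ, GL, JL
  2-simplices (16): AEF, AEL, AFG, AGL, BDG, BDL, BEJ, BEL, BFG, BFJ, DEF, DEJ, DFL, DGJ, FJL, GJL

so the chain groups are C_0 ≅ Z^8, C_1 ≅ Z^24, C_2 ≅ Z^16.

Boundary ∂_1: C_1 → C_0 sends each edge [p,q] (with p < q) to q − p. For instance
  ∂DJ = J − D.
This gives a 8×24 integer matrix of rank 7; reducing to Smith normal form yields diagonal entries (1,1,1,1,1,1,1).

∂_2: C_2 → C_1 acts by ∂[p,q,r] = [q,r] − [p,r] + [p,q]. For instance
  ∂DGJ = GJ − DJ + DG,
  ∂AFG = FG − AG + AF.
As a 24×16 matrix over Z this has rank 15, with invariant factors (1,1,1,1,1,1,1,1,1,1,1,1,1,1,1).

Reading off H_k = ker ∂_k / im ∂_{k+1}:

  H_0: rank C_0 − rank ∂_1 = 8 − 7 = 1, and the invariant factors of ∂_1 are all 1, so H_0 = Z.

(K is a triangulation of the torus T^2.)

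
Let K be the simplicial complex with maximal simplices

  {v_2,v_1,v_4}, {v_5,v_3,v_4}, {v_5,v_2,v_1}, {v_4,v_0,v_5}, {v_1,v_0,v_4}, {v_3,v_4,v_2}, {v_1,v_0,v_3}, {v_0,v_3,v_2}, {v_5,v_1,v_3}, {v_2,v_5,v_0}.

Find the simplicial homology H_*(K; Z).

H_0 = Z,  H_1 = Z/2Z,  H_2 = 0.

Order the vertices as v_0 < v_1 < v_2 < v_3 < v_4 < v_5. Listing each simplex with vertices in this order, K has dimension 2 with simplices:

  0-simplices (6): [v_0], [v_1], [v_2], [v_3], [v_4], [v_5]
  1-simplices (15): (15 of them)
  2-simplices (10): [v_0,v_1,v_3], [v_0,v_1,v_4], [v_0,v_2,v_3], [v_0,v_2,v_5], [v_0,v_4,v_5], [v_1,v_2,v_4], [v_1,v_2,v_5], [v_1,v_3,v_5], [v_2,v_3,v_4], [v_3,v_4,v_5]

giving chain groups C_0 ≅ Z^6, C_1 ≅ Z^15, C_2 ≅ Z^10.

Boundary ∂_1: C_1 → C_0 sends each edge [p,q] (with p < q) to q − p.
This gives a 6×15 integer matrix of rank 5; reducing to Smith normal form yields diagonal entries (1,1,1,1,1).

∂_2: C_2 → C_1 sends each 2-simplex [p,q,r] to [q,r] − [p,r] + [p,q]. For instance
  ∂[v_3,v_4,v_5] = [v_4,v_5] − [v_3,v_5] + [v_3,v_4],
  ∂[v_1,v_2,v_5] = [v_2,v_5] − [v_1,v_5] + [v_1,v_2].
The 15×10 boundary matrix has rank 10 and Smith normal form diag(1,1,1,1,1,1,1,1,1,2).

Computing H_k = (kernel of ∂_k) / (image of ∂_{k+1}):

  H_0: rank C_0 − rank ∂_1 = 6 − 5 = 1, and the invariant factors of ∂_1 are all 1, so H_0 ≅ Z.
  H_1: rank ker ∂_1 − rank ∂_2 = (15 − 5) − 10 = 0, and ∂_2 has invariant factor 2 > 1, so H_1 ≅ Z/2Z.
  H_2: rank ker ∂_2 − rank ∂_3 = (10 − 10) − 0 = 0, and there is no ∂_3, so H_2 ≅ 0.

As a check, the Euler characteristic is 6 − 15 + 10 = 1, which agrees with 1 − 0 + 0 = 1.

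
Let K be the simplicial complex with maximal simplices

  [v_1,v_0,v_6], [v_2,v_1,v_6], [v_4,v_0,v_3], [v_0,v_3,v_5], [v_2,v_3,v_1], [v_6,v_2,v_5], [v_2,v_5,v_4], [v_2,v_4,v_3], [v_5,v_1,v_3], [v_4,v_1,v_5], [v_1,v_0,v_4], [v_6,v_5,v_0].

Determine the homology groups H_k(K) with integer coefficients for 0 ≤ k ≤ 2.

We work with the vertex ordering v_0 < v_1 < v_2 < v_3 < v_4 < v_5 < v_6. The simplices of K, each written with vertices in increasing order, are:

  0-simplices (7): [v_0], [v_1], [v_2], [v_3], [v_4], [v_5], [v_6]
  1-simplices (18): (18 of them)
  2-simplices (12): (12 of them)

Hence C_0 ≅ Z^7, C_1 ≅ Z^18, C_2 ≅ Z^12.

∂_1: C_1 → C_0 sends each edge [p,q] (with p < q) to q − p.
As a 7×18 matrix over Z this has rank 6, with invariant factors (1,1,1,1,1,1).

The boundary map ∂_2: C_2 → C_1 sends each 2-simplex [p,q,r] to [q,r] − [p,r] + [p,q]. For instance
  ∂[v_0,v_3,v_4] = [v_3,v_4] − [v_0,v_4] + [v_0,v_3],
  ∂[v_1,v_3,v_5] = [v_3,v_5] − [v_1,v_5] + [v_1,v_3].
As a 18×12 matrix over Z this has rank 12, with invariant factors (1,1,1,1,1,1,1,1,1,1,1,2).

From H_k ≅ ker(∂_k) / im(∂_{k+1}) we obtain:

  H_0: rank C_0 − rank ∂_1 = 7 − 6 = 1, and the invariant factors of ∂_1 are all 1, so H_0 ≅ Z.
  H_1: rank ker ∂_1 − rank ∂_2 = (18 − 6) − 12 = 0, and ∂_2 has invariant factor 2 > 1, so H_1 ≅ Z/2.
  H_2: rank ker ∂_2 − rank ∂_3 = (12 − 12) − 0 = 0, and there is no ∂_3, so H_2 ≅ 0.

As a check, the Euler characteristic is 7 − 18 + 12 = 1, which agrees with 1 − 0 + 0 = 1.

H_0 = Z,  H_1 = Z/2,  H_2 = 0.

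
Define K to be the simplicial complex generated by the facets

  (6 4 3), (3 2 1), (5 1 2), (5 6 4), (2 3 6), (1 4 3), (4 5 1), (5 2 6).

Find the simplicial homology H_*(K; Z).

H_0 ≅ Z,  H_1 = 0,  H_2 ≅ Z.

We work with the vertex ordering 1 < 2 < 3 < 4 < 5 < 6. The simplices of K, each written with vertices in increasing order, are:

  0-simplices (6): [1], [2], [3], [4], [5], [6]
  1-simplices (12): [1,2], [1,3], [1,4], [1,5], [2,3], [2,5], [2,6], [3,4], [3,6], [4,5], [4,6], [5,6]
  2-simplices (8): [1,2,3], [1,2,5], [1,3,4], [1,4,5], [2,3,6], [2,5,6], [3,4,6], [4,5,6]

so the chain groups are C_0 ≅ Z^6, C_1 ≅ Z^12, C_2 ≅ Z^8.

The boundary map ∂_1: C_1 → C_0 maps an edge to its endpoints' difference, ∂[p,q] = q − p.
The 6×12 boundary matrix has rank 5 and Smith normal form diag(1,1,1,1,1).

Boundary ∂_2: C_2 → C_1 sends each 2-simplex [p,q,r] to [q,r] − [p,r] + [p,q]. For instance
  ∂[1,3,4] = [3,4] − [1,4] + [1,3],
  ∂[1,2,5] = [2,5] − [1,5] + [1,2].
The resulting 12×8 matrix has rank 7, and its Smith normal form has invariant factors (1,1,1,1,1,1,1).

Now H_k = ker ∂_k / im ∂_{k+1}, so:

  H_0: rank C_0 − rank ∂_1 = 6 − 5 = 1, and the invariant factors of ∂_1 are all 1, so H_0 ≅ Z.
  H_1: rank ker ∂_1 − rank ∂_2 = (12 − 5) − 7 = 0, and the invariant factors of ∂_2 are all 1, so H_1 ≅ 0.
  H_2: rank ker ∂_2 − rank ∂_3 = (8 − 7) − 0 = 1, and there is no ∂_3, so H_2 ≅ Z.

As a check, the Euler characteristic is 6 − 12 + 8 = 2, which agrees with 1 − 0 + 1 = 2.
(K is a triangulation of the 2-sphere S^2.)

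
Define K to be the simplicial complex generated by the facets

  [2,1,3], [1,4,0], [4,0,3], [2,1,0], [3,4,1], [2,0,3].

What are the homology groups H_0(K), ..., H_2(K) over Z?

H_0 ≅ Z,  H_1 = 0,  H_2 ≅ Z.

K has 5 vertices, 9 edges, 6 triangles.
rank ∂_0 = 0, rank ∂_1 = 4 ⇒ b_0 = 5 − 0 − 4 = 1; all invariant factors of ∂_1 are 1 so no torsion. So H_0 ≅ Z.
rank ∂_1 = 4, rank ∂_2 = 5 ⇒ b_1 = 9 − 4 − 5 = 0; all invariant factors of ∂_2 are 1 so no torsion. So H_1 ≅ 0.
rank ∂_2 = 5, rank ∂_3 = 0 ⇒ b_2 = 6 − 5 − 0 = 1. So H_2 ≅ Z.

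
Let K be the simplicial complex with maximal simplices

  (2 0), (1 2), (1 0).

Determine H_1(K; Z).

We work with the vertex ordering 0 < 1 < 2. The simplices of K, each written with vertices in increasing order, are:

  0-simplices (3): [0], [1], [2]
  1-simplices (3): [0,1], [0,2], [1,2]

so the chain groups are C_0 ≅ Z^3, C_1 ≅ Z^3.

Boundary ∂_1: C_1 → C_0 is given by ∂[p,q] = [q] − [p]. For instance
  ∂[1,2] = [2] − [1].
The 3×3 boundary matrix has rank 2 and Smith normal form diag(1,1).

Now H_k = ker ∂_k / im ∂_{k+1}, so:

  H_1: rank ker ∂_1 − rank ∂_2 = (3 − 2) − 0 = 1, and there is no ∂_2, so H_1 = Z.

H_1 ≅ Z.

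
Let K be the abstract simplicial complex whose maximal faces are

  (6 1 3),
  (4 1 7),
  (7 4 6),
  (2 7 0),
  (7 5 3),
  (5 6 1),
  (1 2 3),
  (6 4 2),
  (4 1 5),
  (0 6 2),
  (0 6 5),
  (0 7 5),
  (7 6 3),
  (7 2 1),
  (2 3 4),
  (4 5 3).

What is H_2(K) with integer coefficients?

H_2 ≅ Z.

Take the total order 0 < 1 < 2 < 3 < 4 < 5 < 6 < 7 on the vertex set. Then K (dimension 2) consists of the simplices:

  0-simplices (8): [0], [1], [2], [3], [4], [5], [6], [7]
  1-simplices (24): (24 of them)
  2-simplices (16): [0,2,6], [0,2,7], [0,5,6], [0,5,7], [1,2,3], [1,2,7], [1,3,6], [1,4,5], [1,4,7], [1,5,6], [2,3,4], [2,4,6], [3,4,5], [3,5,7], [3,6,7], [4,6,7]

Hence C_0 ≅ Z^8, C_1 ≅ Z^24, C_2 ≅ Z^16.

The boundary map ∂_1: C_1 → C_0 sends each edge [p,q] (with p < q) to q − p. For instance
  ∂[1,2] = [2] − [1].
The 8×24 boundary matrix has rank 7 and Smith normal form diag(1,1,1,1,1,1,1).

The boundary map ∂_2: C_2 → C_1 sends each 2-simplex [p,q,r] to [q,r] − [p,r] + [p,q]. For instance
  ∂[0,2,7] = [2,7] − [0,7] + [0,2],
  ∂[0,5,6] = [5,6] − [0,6] + [0,5].
The resulting 24×16 matrix has rank 15, and its Smith normal form has invariant factors (1,1,1,1,1,1,1,1,1,1,1,1,1,1,1).

Now H_k = ker ∂_k / im ∂_{k+1}, so:

  H_2: rank ker ∂_2 − rank ∂_3 = (16 − 15) − 0 = 1, and there is no ∂_3, so H_2 = Z.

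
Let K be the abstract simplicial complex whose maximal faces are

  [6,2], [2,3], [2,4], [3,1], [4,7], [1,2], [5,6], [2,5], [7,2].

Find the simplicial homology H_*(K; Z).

We work with the vertex ordering 1 < 2 < 3 < 4 < 5 < 6 < 7. The simplices of K, each written with vertices in increasing order, are:

  0-simplices (7): [1], [2], [3], [4], [5], [6], [7]
  1-simplices (9): [1,2], [1,3], [2,3], [2,4], [2,5], [2,6], [2,7], [4,7], [5,6]

so the chain groups are C_0 ≅ Z^7, C_1 ≅ Z^9.

Boundary ∂_1: C_1 → C_0 maps an edge to its endpoints' difference, ∂[p,q] = q − p. For instance
  ∂[5,6] = [6] − [5].
The 7×9 boundary matrix has rank 6 and Smith normal form diag(1,1,1,1,1,1).

Now H_k = ker ∂_k / im ∂_{k+1}, so:

  H_0: rank C_0 − rank ∂_1 = 7 − 6 = 1, and the invariant factors of ∂_1 are all 1, so H_0 ≅ Z.
  H_1: rank ker ∂_1 − rank ∂_2 = (9 − 6) − 0 = 3, and there is no ∂_2, so H_1 ≅ Z^3.

As a check, the Euler characteristic is 7 − 9 = -2, which agrees with 1 − 3 = -2.

H_0 = Z,  H_1 = Z^3.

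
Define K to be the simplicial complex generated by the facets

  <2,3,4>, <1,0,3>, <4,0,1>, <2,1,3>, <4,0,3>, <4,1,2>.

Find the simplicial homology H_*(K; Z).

We work with the vertex ordering 0 < 1 < 2 < 3 < 4. The simplices of K, each written with vertices in increasing order, are:

  0-simplices (5): [0], [1], [2], [3], [4]
  1-simplices (9): [0,1], [0,3], [0,4], [1,2], [1,3], [1,4], [2,3], [2,4], [3,4]
  2-simplices (6): [0,1,3], [0,1,4], [0,3,4], [1,2,3], [1,2,4], [2,3,4]

so the chain groups are C_0 ≅ Z^5, C_1 ≅ Z^9, C_2 ≅ Z^6.

The boundary map ∂_1: C_1 → C_0 maps an edge to its endpoints' difference, ∂[p,q] = q − p. For instance
  ∂[0,4] = [4] − [0].
The resulting 5×9 matrix has rank 4, and its Smith normal form has invariant factors (1,1,1,1).

The boundary map ∂_2: C_2 → C_1 acts by ∂[p,q,r] = [q,r] − [p,r] + [p,q]. For instance
  ∂[0,1,4] = [1,4] − [0,4] + [0,1],
  ∂[1,2,3] = [2,3] − [1,3] + [1,2].
The 9×6 boundary matrix has rank 5 and Smith normal form diag(1,1,1,1,1).

From H_k ≅ ker(∂_k) / im(∂_{k+1}) we obtain:

  H_0: rank C_0 − rank ∂_1 = 5 − 4 = 1, and the invariant factors of ∂_1 are all 1, so H_0 ≅ Z.
  H_1: rank ker ∂_1 − rank ∂_2 = (9 − 4) − 5 = 0, and the invariant factors of ∂_2 are all 1, so H_1 ≅ 0.
  H_2: rank ker ∂_2 − rank ∂_3 = (6 − 5) − 0 = 1, and there is no ∂_3, so H_2 ≅ Z.

(K is a triangulation of the 2-sphere S^2.)

H_0 = Z,  H_1 = 0,  H_2 = Z.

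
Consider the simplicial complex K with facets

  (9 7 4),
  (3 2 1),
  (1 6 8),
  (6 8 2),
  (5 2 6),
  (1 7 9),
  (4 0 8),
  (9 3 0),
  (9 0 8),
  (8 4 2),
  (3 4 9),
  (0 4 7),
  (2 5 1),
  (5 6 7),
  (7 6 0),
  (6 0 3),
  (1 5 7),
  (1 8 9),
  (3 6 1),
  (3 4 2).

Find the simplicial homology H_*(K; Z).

Fix the vertex order 0 < 1 < 2 < 3 < 4 < 5 < 6 < 7 < 8 < 9 and write every simplex with vertices in increasing order. Then dim K = 2 and the simplices of K are:

  0-simplices (10): [0], [1], [2], [3], [4], [5], [6], [7], [8], [9]
  1-simplices (30): (30 of them)
  2-simplices (20): (20 of them)

Hence C_0 ≅ Z^10, C_1 ≅ Z^30, C_2 ≅ Z^20.

The boundary map ∂_1: C_1 → C_0 is given by ∂[p,q] = [q] − [p]. For instance
  ∂[5,7] = [7] − [5].
This gives a 10×30 integer matrix of rank 9; reducing to Smith normal form yields diagonal entries (1,1,1,1,1,1,1,1,1).

Boundary ∂_2: C_2 → C_1 acts by ∂[p,q,r] = [q,r] − [p,r] + [p,q]. For instance
  ∂[1,2,5] = [2,5] − [1,5] + [1,2],
  ∂[1,7,9] = [7,9] − [1,9] + [1,7].
The 30×20 boundary matrix has rank 20 and Smith normal form diag(1,1,1,1,1,1,1,1,1,1,1,1,1,1,1,1,1,1,1,2).

Computing H_k = (kernel of ∂_k) / (image of ∂_{k+1}):

  H_0: rank C_0 − rank ∂_1 = 10 − 9 = 1, and the invariant factors of ∂_1 are all 1, so H_0 ≅ Z.
  H_1: rank ker ∂_1 − rank ∂_2 = (30 − 9) − 20 = 1, and ∂_2 has invariant factor 2 > 1, so H_1 ≅ Z ⊕ Z/2.
  H_2: rank ker ∂_2 − rank ∂_3 = (20 − 20) − 0 = 0, and there is no ∂_3, so H_2 ≅ 0.

H_0 ≅ Z,  H_1 ≅ Z ⊕ Z/2,  H_2 = 0.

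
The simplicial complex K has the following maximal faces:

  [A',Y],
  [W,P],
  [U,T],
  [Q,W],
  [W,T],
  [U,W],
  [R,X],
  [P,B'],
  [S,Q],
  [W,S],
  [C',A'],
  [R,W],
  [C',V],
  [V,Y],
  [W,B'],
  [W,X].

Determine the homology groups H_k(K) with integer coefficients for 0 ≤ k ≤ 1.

Take the total order P < Q < R < S < T < U < V < W < X < Y < A' < B' < C' on the vertex set. Then K (dimension 1) consists of the simplices:

  0-simplices (13): [P], [Q], [R], [S], [T], [U], [V], [W], [X], [Y], [A'], [B'], [C']
  1-simplices (16): [P,W], [P,B'], [Q,S], [Q,W], [R,W], [R,X], [S,W], [T,U], [T,W], [U,W], [V,Y], [V,C'], [W,X], [W,B'], [Y,A'], [A',C']

giving chain groups C_0 ≅ Z^13, C_1 ≅ Z^16.

Boundary ∂_1: C_1 → C_0 maps an edge to its endpoints' difference, ∂[p,q] = q − p.
As a 13×16 matrix over Z this has rank 11, with invariant factors (1,1,1,1,1,1,1,1,1,1,1).

Now H_k = ker ∂_k / im ∂_{k+1}, so:

  H_0: rank C_0 − rank ∂_1 = 13 − 11 = 2, and the invariant factors of ∂_1 are all 1, so H_0 ≅ Z^2.
  H_1: rank ker ∂_1 − rank ∂_2 = (16 − 11) − 0 = 5, and there is no ∂_2, so H_1 ≅ Z^5.

H_0 ≅ Z^2,  H_1 ≅ Z^5.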